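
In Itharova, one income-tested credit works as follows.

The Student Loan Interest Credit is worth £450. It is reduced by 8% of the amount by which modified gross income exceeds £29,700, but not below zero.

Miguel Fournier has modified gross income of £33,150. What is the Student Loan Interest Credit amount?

Student Loan Interest Credit: 8% of the £3,450 excess over £29,700 is £276; credit = £450 − £276 = £174.

£174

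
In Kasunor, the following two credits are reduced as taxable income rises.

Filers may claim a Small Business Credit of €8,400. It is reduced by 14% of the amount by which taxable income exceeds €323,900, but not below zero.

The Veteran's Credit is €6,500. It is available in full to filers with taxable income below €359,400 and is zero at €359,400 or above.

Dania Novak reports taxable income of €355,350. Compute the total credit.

€10,497

Small Business Credit: 14% of the €31,450 excess over €323,900 is €4,403; credit = €8,400 − €4,403 = €3,997.
Veteran's Credit: €355,350 is below the €359,400 cutoff, so the full €6,500 applies.
Total: €3,997 + €6,500 = €10,497.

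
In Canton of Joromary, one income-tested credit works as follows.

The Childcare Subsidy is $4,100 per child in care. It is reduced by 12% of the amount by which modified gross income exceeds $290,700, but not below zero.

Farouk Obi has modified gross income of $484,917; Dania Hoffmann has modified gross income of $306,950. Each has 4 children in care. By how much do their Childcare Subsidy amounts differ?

Farouk ($484,917): Childcare Subsidy: base = 4 × $4,100 = $16,400. 12% of the $194,217 excess over $290,700 is $23,306.04 ≥ base, so the credit is $0.
Dania ($306,950): Childcare Subsidy: base = 4 × $4,100 = $16,400. 12% of the $16,250 excess over $290,700 is $1,950; credit = $16,400 − $1,950 = $14,450.
Difference: |$0 − $14,450| = $14,450.

$14,450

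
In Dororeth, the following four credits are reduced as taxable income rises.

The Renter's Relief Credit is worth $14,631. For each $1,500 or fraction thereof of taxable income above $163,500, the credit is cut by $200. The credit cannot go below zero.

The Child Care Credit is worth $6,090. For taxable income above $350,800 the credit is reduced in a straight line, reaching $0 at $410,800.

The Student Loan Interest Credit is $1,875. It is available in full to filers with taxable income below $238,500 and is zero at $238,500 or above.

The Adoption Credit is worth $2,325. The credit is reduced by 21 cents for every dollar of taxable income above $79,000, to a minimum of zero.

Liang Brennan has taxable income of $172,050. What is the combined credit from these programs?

$21,396

Renter's Relief Credit: income exceeds $163,500 by $8,550, which is 6 full-or-partial $1,500 increments; reduction = 6 × $200 = $1,200, leaving $13,431.
Child Care Credit: $172,050 is at or below the $350,800 threshold, so the full $6,090 applies.
Student Loan Interest Credit: $172,050 is below the $238,500 cutoff, so the full $1,875 applies.
Adoption Credit: 21% of the $93,050 excess over $79,000 is $19,540.50 ≥ base, so the credit is $0.
Total: $13,431 + $6,090 + $1,875 + $0 = $21,396.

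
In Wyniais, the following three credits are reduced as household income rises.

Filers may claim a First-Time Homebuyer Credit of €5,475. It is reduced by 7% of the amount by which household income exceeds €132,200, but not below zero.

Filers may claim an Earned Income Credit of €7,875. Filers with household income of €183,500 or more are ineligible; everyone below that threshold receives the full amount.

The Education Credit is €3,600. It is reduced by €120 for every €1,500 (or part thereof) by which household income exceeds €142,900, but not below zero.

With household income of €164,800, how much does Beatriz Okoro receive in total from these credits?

€12,868

First-Time Homebuyer Credit: 7% of the €32,600 excess over €132,200 is €2,282; credit = €5,475 − €2,282 = €3,193.
Earned Income Credit: €164,800 is below the €183,500 cutoff, so the full €7,875 applies.
Education Credit: income exceeds €142,900 by €21,900, which is 15 full-or-partial €1,500 increments; reduction = 15 × €120 = €1,800, leaving €1,800.
Total: €3,193 + €7,875 + €1,800 = €12,868.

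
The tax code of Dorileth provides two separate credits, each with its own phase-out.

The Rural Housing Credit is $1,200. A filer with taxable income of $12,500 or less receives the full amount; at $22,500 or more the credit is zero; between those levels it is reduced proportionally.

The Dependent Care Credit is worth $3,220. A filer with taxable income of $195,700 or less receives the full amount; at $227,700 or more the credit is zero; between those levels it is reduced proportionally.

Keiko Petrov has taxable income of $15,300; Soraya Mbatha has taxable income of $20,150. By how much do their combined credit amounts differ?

Keiko ($15,300): Rural Housing Credit: $15,300 is $2,800 into a $10,000 phase-out range, leaving 7,200/10,000 of the credit: $1,200 × 7,200/10,000 = $864. Dependent Care Credit: $15,300 is at or below the $195,700 threshold, so the full $3,220 applies. total $864 + $3,220 = $4,084
Soraya ($20,150): Rural Housing Credit: $20,150 is $7,650 into a $10,000 phase-out range, leaving 2,350/10,000 of the credit: $1,200 × 2,350/10,000 = $282. Dependent Care Credit: $20,150 is at or below the $195,700 threshold, so the full $3,220 applies. total $282 + $3,220 = $3,502
Difference: |$4,084 − $3,502| = $582.

$582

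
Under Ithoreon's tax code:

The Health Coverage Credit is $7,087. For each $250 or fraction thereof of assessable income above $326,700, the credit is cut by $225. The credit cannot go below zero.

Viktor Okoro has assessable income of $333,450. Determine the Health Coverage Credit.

$1,012

Health Coverage Credit: income exceeds $326,700 by $6,750, which is 27 full-or-partial $250 increments; reduction = 27 × $225 = $6,075, leaving $1,012.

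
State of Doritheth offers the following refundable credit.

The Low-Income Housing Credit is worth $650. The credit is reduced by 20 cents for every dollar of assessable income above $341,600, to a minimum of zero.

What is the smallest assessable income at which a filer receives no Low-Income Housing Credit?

The credit falls by 20% of each dollar above $341,600, so it reaches zero when the excess is $650 / 20% = $3,250: income = $341,600 + $3,250 = $344,850.

$344,850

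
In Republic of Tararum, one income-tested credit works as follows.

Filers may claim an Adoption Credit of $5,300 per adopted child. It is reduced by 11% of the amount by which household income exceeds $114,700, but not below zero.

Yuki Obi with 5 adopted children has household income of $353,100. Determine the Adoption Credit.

Adoption Credit: base = 5 × $5,300 = $26,500. 11% of the $238,400 excess over $114,700 is $26,224; credit = $26,500 − $26,224 = $276.

$276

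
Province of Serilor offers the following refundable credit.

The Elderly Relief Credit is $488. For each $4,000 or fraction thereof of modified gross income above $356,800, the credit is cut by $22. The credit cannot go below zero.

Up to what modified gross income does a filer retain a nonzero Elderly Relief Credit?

$444,800

After 22 increments the reduction is 22 × $22 = $484, leaving $4; one more increment wipes it out. Increment 22 ends at excess 22 × $4,000 = $88,000, so the highest qualifying income is $356,800 + $88,000 = $444,800.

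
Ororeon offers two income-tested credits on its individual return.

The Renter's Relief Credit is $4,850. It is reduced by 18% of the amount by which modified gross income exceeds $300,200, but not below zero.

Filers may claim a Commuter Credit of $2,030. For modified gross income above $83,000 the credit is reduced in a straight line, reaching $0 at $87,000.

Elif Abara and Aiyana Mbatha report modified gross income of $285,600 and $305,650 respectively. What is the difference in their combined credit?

$981

Elif ($285,600): Renter's Relief Credit: $285,600 is at or below the $300,200 threshold, so the full $4,850 applies. Commuter Credit: $285,600 is at or above $87,000, so the credit is $0. total $4,850 + $0 = $4,850
Aiyana ($305,650): Renter's Relief Credit: 18% of the $5,450 excess over $300,200 is $981; credit = $4,850 − $981 = $3,869. Commuter Credit: $305,650 is at or above $87,000, so the credit is $0. total $3,869 + $0 = $3,869
Difference: |$4,850 − $3,869| = $981.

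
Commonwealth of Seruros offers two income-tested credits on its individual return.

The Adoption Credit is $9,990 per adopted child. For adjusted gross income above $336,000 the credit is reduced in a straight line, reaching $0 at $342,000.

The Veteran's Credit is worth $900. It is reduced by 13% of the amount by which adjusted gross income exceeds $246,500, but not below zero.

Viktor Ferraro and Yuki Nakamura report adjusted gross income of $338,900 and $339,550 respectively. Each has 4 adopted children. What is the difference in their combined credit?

Viktor ($338,900): Adoption Credit: base = 4 × $9,990 = $39,960. $338,900 is $2,900 into a $6,000 phase-out range, leaving 3,100/6,000 of the credit: $39,960 × 3,100/6,000 = $20,646. Veteran's Credit: 13% of the $92,400 excess over $246,500 is $12,012 ≥ base, so the credit is $0. total $20,646 + $0 = $20,646
Yuki ($339,550): Adoption Credit: base = 4 × $9,990 = $39,960. $339,550 is $3,550 into a $6,000 phase-out range, leaving 2,450/6,000 of the credit: $39,960 × 2,450/6,000 = $16,317. Veteran's Credit: 13% of the $93,050 excess over $246,500 is $12,096.50 ≥ base, so the credit is $0. total $16,317 + $0 = $16,317
Difference: |$20,646 − $16,317| = $4,329.

$4,329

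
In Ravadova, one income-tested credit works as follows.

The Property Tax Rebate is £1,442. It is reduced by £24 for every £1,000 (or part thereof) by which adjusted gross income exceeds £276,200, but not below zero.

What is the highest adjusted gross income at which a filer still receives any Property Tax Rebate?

After 60 increments the reduction is 60 × £24 = £1,440, leaving £2; one more increment wipes it out. Increment 60 ends at excess 60 × £1,000 = £60,000, so the highest qualifying income is £276,200 + £60,000 = £336,200.

£336,200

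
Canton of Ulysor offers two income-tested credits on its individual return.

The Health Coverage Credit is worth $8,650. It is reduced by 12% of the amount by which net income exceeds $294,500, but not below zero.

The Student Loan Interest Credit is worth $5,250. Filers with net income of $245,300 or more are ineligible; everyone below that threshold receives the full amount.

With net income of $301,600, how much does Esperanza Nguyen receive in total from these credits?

Health Coverage Credit: 12% of the $7,100 excess over $294,500 is $852; credit = $8,650 − $852 = $7,798.
Student Loan Interest Credit: $301,600 meets or exceeds the $245,300 cutoff, so the credit is $0.
Total: $7,798 + $0 = $7,798.

$7,798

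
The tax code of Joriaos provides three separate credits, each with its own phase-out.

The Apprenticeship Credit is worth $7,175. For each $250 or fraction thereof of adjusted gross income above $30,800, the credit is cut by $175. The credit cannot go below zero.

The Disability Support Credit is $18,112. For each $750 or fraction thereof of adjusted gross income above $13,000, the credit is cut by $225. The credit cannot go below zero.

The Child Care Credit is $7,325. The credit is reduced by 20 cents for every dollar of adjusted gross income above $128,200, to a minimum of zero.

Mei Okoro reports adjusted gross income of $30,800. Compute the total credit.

Apprenticeship Credit: $30,800 is at or below the $30,800 threshold, so the full $7,175 applies.
Disability Support Credit: income exceeds $13,000 by $17,800, which is 24 full-or-partial $750 increments; reduction = 24 × $225 = $5,400, leaving $12,712.
Child Care Credit: $30,800 is at or below the $128,200 threshold, so the full $7,325 applies.
Total: $7,175 + $12,712 + $7,325 = $27,212.

$27,212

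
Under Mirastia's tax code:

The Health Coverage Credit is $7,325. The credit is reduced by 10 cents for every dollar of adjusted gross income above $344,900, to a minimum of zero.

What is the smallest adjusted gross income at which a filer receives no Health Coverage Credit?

The credit falls by 10% of each dollar above $344,900, so it reaches zero when the excess is $7,325 / 10% = $73,250: income = $344,900 + $73,250 = $418,150.

$418,150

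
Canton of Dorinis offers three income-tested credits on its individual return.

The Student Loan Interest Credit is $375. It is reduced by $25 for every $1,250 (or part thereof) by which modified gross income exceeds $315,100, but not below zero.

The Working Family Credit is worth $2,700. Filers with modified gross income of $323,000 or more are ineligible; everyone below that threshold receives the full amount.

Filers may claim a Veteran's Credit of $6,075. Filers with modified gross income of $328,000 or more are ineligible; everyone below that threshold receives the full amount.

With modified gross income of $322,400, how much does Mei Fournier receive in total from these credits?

$9,000

Student Loan Interest Credit: income exceeds $315,100 by $7,300, which is 6 full-or-partial $1,250 increments; reduction = 6 × $25 = $150, leaving $225.
Working Family Credit: $322,400 is below the $323,000 cutoff, so the full $2,700 applies.
Veteran's Credit: $322,400 is below the $328,000 cutoff, so the full $6,075 applies.
Total: $225 + $2,700 + $6,075 = $9,000.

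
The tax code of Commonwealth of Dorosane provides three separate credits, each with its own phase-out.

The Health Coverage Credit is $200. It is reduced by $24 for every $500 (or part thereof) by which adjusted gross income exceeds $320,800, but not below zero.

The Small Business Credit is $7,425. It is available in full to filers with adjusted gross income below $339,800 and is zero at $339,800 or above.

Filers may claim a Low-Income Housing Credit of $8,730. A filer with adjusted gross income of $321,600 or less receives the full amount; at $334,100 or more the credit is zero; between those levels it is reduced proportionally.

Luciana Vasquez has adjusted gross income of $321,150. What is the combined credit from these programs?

Health Coverage Credit: income exceeds $320,800 by $350, which is 1 full-or-partial $500 increment; reduction = 1 × $24 = $24, leaving $176.
Small Business Credit: $321,150 is below the $339,800 cutoff, so the full $7,425 applies.
Low-Income Housing Credit: $321,150 is at or below the $321,600 threshold, so the full $8,730 applies.
Total: $176 + $7,425 + $8,730 = $16,331.

$16,331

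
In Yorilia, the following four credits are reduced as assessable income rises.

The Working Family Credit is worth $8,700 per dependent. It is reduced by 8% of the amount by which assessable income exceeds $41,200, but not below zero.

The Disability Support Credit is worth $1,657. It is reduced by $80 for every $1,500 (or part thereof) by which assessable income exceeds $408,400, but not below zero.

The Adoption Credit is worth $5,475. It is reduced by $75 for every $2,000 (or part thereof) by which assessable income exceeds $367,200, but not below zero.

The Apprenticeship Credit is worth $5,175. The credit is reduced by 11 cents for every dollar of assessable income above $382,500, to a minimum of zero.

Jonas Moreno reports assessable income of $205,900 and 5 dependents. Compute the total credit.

$42,631

Working Family Credit: base = 5 × $8,700 = $43,500. 8% of the $164,700 excess over $41,200 is $13,176; credit = $43,500 − $13,176 = $30,324.
Disability Support Credit: $205,900 is at or below the $408,400 threshold, so the full $1,657 applies.
Adoption Credit: $205,900 is at or below the $367,200 threshold, so the full $5,475 applies.
Apprenticeship Credit: $205,900 is at or below the $382,500 threshold, so the full $5,175 applies.
Total: $30,324 + $1,657 + $5,475 + $5,175 = $42,631.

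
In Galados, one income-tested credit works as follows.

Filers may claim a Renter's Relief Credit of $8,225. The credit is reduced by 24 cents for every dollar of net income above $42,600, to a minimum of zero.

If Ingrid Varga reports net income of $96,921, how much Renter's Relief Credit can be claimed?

Renter's Relief Credit: 24% of the $54,321 excess over $42,600 is $13,037.04 ≥ base, so the credit is $0.

$0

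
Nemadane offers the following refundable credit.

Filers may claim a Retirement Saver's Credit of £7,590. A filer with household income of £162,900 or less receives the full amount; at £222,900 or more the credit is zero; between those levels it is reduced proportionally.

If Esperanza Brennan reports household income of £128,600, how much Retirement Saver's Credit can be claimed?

£7,590

Retirement Saver's Credit: £128,600 is at or below the £162,900 threshold, so the full £7,590 applies.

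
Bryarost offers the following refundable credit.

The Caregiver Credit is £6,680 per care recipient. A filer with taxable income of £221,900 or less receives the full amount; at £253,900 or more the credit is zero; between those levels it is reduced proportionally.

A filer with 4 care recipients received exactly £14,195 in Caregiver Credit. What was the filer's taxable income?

Full credit = 4 × £6,680 = £26,720.
£14,195 is 14,195/26,720 of the full £26,720, so 12,525/26,720 of the £32,000 range has been used: income = £221,900 + £32,000 × 12,525/26,720 = £236,900.

£236,900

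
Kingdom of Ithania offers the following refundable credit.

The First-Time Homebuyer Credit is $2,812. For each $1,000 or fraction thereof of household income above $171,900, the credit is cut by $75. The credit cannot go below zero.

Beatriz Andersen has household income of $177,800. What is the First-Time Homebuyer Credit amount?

$2,362

First-Time Homebuyer Credit: income exceeds $171,900 by $5,900, which is 6 full-or-partial $1,000 increments; reduction = 6 × $75 = $450, leaving $2,362.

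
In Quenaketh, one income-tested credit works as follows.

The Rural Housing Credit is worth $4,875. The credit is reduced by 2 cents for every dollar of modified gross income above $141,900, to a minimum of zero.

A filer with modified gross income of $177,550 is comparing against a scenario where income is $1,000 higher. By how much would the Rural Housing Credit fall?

$20

At $177,550 — 2% of the $35,650 excess over $141,900 is $713; credit = $4,875 − $713 = $4,162.
At $178,550 — 2% of the $36,650 excess over $141,900 is $733; credit = $4,875 − $733 = $4,142.
Lost: $4,162 − $4,142 = $20.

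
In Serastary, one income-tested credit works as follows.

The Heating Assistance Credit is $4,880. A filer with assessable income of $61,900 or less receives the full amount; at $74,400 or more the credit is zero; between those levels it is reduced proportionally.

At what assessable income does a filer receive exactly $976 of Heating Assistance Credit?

$71,900

$976 is 976/4,880 of the full $4,880, so 3,904/4,880 of the $12,500 range has been used: income = $61,900 + $12,500 × 3,904/4,880 = $71,900.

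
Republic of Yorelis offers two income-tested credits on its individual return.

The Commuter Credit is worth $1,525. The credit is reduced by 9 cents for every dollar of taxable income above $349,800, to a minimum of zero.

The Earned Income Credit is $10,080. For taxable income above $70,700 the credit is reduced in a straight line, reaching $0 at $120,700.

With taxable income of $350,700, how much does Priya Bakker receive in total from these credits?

$1,444

Commuter Credit: 9% of the $900 excess over $349,800 is $81; credit = $1,525 − $81 = $1,444.
Earned Income Credit: $350,700 is at or above $120,700, so the credit is $0.
Total: $1,444 + $0 = $1,444.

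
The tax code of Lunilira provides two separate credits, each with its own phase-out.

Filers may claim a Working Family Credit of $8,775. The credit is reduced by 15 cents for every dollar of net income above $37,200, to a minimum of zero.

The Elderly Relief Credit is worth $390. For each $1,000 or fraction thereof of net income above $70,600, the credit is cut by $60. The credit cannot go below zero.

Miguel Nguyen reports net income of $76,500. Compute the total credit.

$2,910

Working Family Credit: 15% of the $39,300 excess over $37,200 is $5,895; credit = $8,775 − $5,895 = $2,880.
Elderly Relief Credit: income exceeds $70,600 by $5,900, which is 6 full-or-partial $1,000 increments; reduction = 6 × $60 = $360, leaving $30.
Total: $2,880 + $30 = $2,910.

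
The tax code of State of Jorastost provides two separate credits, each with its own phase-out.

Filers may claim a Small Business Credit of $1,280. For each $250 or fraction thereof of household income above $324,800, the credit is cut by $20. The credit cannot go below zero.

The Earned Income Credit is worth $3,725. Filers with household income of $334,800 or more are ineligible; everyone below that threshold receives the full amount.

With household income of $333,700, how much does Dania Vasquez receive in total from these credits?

Small Business Credit: income exceeds $324,800 by $8,900, which is 36 full-or-partial $250 increments; reduction = 36 × $20 = $720, leaving $560.
Earned Income Credit: $333,700 is below the $334,800 cutoff, so the full $3,725 applies.
Total: $560 + $3,725 = $4,285.

$4,285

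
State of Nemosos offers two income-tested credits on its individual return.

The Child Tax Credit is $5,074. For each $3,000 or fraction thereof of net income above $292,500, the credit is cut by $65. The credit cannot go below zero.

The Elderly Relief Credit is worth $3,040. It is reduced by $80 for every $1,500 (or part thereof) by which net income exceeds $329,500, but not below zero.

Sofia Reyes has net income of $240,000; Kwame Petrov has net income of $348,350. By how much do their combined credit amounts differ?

Sofia ($240,000): Child Tax Credit: $240,000 is at or below the $292,500 threshold, so the full $5,074 applies. Elderly Relief Credit: $240,000 is at or below the $329,500 threshold, so the full $3,040 applies. total $5,074 + $3,040 = $8,114
Kwame ($348,350): Child Tax Credit: income exceeds $292,500 by $55,850, which is 19 full-or-partial $3,000 increments; reduction = 19 × $65 = $1,235, leaving $3,839. Elderly Relief Credit: income exceeds $329,500 by $18,850, which is 13 full-or-partial $1,500 increments; reduction = 13 × $80 = $1,040, leaving $2,000. total $3,839 + $2,000 = $5,839
Difference: |$8,114 − $5,839| = $2,275.

$2,275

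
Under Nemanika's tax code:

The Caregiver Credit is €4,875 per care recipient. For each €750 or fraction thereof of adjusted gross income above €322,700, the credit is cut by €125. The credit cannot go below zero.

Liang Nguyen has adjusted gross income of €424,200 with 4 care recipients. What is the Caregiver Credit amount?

€2,500

Caregiver Credit: base = 4 × €4,875 = €19,500. income exceeds €322,700 by €101,500, which is 136 full-or-partial €750 increments; reduction = 136 × €125 = €17,000, leaving €2,500.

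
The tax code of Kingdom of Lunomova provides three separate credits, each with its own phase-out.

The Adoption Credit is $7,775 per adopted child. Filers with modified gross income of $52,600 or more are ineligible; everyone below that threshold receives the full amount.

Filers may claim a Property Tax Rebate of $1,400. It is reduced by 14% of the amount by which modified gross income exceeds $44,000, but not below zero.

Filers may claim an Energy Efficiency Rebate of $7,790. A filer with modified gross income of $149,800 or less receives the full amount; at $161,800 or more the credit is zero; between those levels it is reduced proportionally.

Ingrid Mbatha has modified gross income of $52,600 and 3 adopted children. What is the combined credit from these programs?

Adoption Credit: base = 3 × $7,775 = $23,325. $52,600 meets or exceeds the $52,600 cutoff, so the credit is $0.
Property Tax Rebate: 14% of the $8,600 excess over $44,000 is $1,204; credit = $1,400 − $1,204 = $196.
Energy Efficiency Rebate: $52,600 is at or below the $149,800 threshold, so the full $7,790 applies.
Total: $0 + $196 + $7,790 = $7,986.

$7,986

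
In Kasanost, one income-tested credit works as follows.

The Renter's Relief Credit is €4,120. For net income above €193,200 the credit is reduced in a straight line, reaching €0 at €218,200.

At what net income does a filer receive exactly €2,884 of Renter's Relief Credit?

€2,884 is 2,884/4,120 of the full €4,120, so 1,236/4,120 of the €25,000 range has been used: income = €193,200 + €25,000 × 1,236/4,120 = €200,700.

€200,700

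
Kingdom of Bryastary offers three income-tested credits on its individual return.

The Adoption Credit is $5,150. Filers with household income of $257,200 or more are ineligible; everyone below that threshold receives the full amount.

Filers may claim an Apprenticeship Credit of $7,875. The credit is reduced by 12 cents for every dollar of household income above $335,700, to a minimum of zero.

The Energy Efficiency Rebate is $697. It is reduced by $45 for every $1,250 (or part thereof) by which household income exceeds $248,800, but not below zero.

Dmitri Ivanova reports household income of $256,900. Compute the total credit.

$13,407

Adoption Credit: $256,900 is below the $257,200 cutoff, so the full $5,150 applies.
Apprenticeship Credit: $256,900 is at or below the $335,700 threshold, so the full $7,875 applies.
Energy Efficiency Rebate: income exceeds $248,800 by $8,100, which is 7 full-or-partial $1,250 increments; reduction = 7 × $45 = $315, leaving $382.
Total: $5,150 + $7,875 + $382 = $13,407.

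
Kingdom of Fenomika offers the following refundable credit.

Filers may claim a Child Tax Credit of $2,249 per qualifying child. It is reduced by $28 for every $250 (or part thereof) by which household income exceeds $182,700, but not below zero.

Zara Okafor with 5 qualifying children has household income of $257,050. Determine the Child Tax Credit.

$2,901

Child Tax Credit: base = 5 × $2,249 = $11,245. income exceeds $182,700 by $74,350, which is 298 full-or-partial $250 increments; reduction = 298 × $28 = $8,344, leaving $2,901.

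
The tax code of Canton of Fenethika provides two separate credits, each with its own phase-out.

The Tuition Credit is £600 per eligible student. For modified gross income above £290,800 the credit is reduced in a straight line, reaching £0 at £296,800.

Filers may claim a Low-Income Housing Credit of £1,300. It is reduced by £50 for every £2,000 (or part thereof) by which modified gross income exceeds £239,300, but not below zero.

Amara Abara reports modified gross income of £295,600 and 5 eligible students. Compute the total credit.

Tuition Credit: base = 5 × £600 = £3,000. £295,600 is £4,800 into a £6,000 phase-out range, leaving 1,200/6,000 of the credit: £3,000 × 1,200/6,000 = £600.
Low-Income Housing Credit: income exceeds £239,300 by £56,300 → 29 increments × £50 = £1,450 ≥ base, so the credit is £0.
Total: £600 + £0 = £600.

£600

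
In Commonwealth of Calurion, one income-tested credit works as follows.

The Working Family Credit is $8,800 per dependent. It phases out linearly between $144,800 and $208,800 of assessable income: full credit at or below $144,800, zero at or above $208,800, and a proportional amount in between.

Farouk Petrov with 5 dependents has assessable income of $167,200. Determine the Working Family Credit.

Working Family Credit: base = 5 × $8,800 = $44,000. $167,200 is $22,400 into a $64,000 phase-out range, leaving 41,600/64,000 of the credit: $44,000 × 41,600/64,000 = $28,600.

$28,600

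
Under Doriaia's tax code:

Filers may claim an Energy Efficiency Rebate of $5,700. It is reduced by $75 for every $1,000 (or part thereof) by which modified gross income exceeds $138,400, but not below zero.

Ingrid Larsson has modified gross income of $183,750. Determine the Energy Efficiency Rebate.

Energy Efficiency Rebate: income exceeds $138,400 by $45,350, which is 46 full-or-partial $1,000 increments; reduction = 46 × $75 = $3,450, leaving $2,250.

$2,250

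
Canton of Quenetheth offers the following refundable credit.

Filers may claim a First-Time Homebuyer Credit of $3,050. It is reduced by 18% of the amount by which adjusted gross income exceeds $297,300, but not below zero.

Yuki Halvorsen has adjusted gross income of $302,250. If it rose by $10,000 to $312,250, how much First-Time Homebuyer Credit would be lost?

At $302,250 — 18% of the $4,950 excess over $297,300 is $891; credit = $3,050 − $891 = $2,159.
At $312,250 — 18% of the $14,950 excess over $297,300 is $2,691; credit = $3,050 − $2,691 = $359.
Lost: $2,159 − $359 = $1,800.

$1,800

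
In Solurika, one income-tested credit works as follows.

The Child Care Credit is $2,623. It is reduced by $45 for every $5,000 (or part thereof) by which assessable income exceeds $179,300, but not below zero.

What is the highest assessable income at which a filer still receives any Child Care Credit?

After 58 increments the reduction is 58 × $45 = $2,610, leaving $13; one more increment wipes it out. Increment 58 ends at excess 58 × $5,000 = $290,000, so the highest qualifying income is $179,300 + $290,000 = $469,300.

$469,300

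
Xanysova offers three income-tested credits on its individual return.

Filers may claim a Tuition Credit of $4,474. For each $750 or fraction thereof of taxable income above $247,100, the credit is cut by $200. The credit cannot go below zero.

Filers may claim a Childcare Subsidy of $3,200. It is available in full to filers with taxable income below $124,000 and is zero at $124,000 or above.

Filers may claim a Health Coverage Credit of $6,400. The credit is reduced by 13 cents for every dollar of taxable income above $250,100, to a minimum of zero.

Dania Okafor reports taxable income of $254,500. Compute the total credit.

$8,302

Tuition Credit: income exceeds $247,100 by $7,400, which is 10 full-or-partial $750 increments; reduction = 10 × $200 = $2,000, leaving $2,474.
Childcare Subsidy: $254,500 meets or exceeds the $124,000 cutoff, so the credit is $0.
Health Coverage Credit: 13% of the $4,400 excess over $250,100 is $572; credit = $6,400 − $572 = $5,828.
Total: $2,474 + $0 + $5,828 = $8,302.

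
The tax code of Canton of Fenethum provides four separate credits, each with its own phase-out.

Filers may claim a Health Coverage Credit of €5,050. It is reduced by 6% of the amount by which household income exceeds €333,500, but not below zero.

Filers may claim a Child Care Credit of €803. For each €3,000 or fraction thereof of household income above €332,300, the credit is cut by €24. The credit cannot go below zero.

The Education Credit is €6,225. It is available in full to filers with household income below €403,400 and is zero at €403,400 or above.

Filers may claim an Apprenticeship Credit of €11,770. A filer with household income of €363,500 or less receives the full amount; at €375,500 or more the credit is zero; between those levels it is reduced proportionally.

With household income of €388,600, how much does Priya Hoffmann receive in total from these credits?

Health Coverage Credit: 6% of the €55,100 excess over €333,500 is €3,306; credit = €5,050 − €3,306 = €1,744.
Child Care Credit: income exceeds €332,300 by €56,300, which is 19 full-or-partial €3,000 increments; reduction = 19 × €24 = €456, leaving €347.
Education Credit: €388,600 is below the €403,400 cutoff, so the full €6,225 applies.
Apprenticeship Credit: €388,600 is at or above €375,500, so the credit is €0.
Total: €1,744 + €347 + €6,225 + €0 = €8,316.

€8,316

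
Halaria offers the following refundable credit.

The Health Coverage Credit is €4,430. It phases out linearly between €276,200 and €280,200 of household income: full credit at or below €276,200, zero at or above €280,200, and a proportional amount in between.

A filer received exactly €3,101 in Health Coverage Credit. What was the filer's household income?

€277,400

€3,101 is 3,101/4,430 of the full €4,430, so 1,329/4,430 of the €4,000 range has been used: income = €276,200 + €4,000 × 1,329/4,430 = €277,400.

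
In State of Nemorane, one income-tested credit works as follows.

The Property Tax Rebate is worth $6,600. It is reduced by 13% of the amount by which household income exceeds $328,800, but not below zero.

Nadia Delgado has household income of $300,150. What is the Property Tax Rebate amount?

$6,600

Property Tax Rebate: $300,150 is at or below the $328,800 threshold, so the full $6,600 applies.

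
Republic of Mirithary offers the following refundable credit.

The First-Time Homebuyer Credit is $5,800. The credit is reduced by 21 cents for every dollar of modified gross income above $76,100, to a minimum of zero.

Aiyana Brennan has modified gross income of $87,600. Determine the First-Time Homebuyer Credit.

$3,385

First-Time Homebuyer Credit: 21% of the $11,500 excess over $76,100 is $2,415; credit = $5,800 − $2,415 = $3,385.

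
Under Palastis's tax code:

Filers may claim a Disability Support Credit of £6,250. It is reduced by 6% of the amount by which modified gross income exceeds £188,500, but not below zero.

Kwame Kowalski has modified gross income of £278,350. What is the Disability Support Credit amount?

Disability Support Credit: 6% of the £89,850 excess over £188,500 is £5,391; credit = £6,250 − £5,391 = £859.

£859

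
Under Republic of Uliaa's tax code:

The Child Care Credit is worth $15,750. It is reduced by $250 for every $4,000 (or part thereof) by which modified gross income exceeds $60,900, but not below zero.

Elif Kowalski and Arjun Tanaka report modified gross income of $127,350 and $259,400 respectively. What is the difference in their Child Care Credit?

Elif ($127,350): Child Care Credit: income exceeds $60,900 by $66,450, which is 17 full-or-partial $4,000 increments; reduction = 17 × $250 = $4,250, leaving $11,500.
Arjun ($259,400): Child Care Credit: income exceeds $60,900 by $198,500, which is 50 full-or-partial $4,000 increments; reduction = 50 × $250 = $12,500, leaving $3,250.
Difference: |$11,500 − $3,250| = $8,250.

$8,250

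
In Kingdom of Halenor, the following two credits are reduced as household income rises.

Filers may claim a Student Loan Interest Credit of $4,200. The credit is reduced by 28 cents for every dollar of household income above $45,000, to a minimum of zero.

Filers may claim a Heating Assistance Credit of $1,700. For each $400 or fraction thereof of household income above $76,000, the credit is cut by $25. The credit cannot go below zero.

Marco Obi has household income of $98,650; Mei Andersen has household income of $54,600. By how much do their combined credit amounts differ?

Marco ($98,650): Student Loan Interest Credit: 28% of the $53,650 excess over $45,000 is $15,022 ≥ base, so the credit is $0. Heating Assistance Credit: income exceeds $76,000 by $22,650, which is 57 full-or-partial $400 increments; reduction = 57 × $25 = $1,425, leaving $275. total $0 + $275 = $275
Mei ($54,600): Student Loan Interest Credit: 28% of the $9,600 excess over $45,000 is $2,688; credit = $4,200 − $2,688 = $1,512. Heating Assistance Credit: $54,600 is at or below the $76,000 threshold, so the full $1,700 applies. total $1,512 + $1,700 = $3,212
Difference: |$275 − $3,212| = $2,937.

$2,937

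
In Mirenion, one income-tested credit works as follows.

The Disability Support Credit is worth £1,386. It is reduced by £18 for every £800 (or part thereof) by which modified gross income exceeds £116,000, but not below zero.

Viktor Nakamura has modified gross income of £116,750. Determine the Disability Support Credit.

£1,368

Disability Support Credit: income exceeds £116,000 by £750, which is 1 full-or-partial £800 increment; reduction = 1 × £18 = £18, leaving £1,368.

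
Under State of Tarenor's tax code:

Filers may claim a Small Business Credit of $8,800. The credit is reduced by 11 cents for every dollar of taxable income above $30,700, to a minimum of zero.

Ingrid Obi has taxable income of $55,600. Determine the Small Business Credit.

$6,061

Small Business Credit: 11% of the $24,900 excess over $30,700 is $2,739; credit = $8,800 − $2,739 = $6,061.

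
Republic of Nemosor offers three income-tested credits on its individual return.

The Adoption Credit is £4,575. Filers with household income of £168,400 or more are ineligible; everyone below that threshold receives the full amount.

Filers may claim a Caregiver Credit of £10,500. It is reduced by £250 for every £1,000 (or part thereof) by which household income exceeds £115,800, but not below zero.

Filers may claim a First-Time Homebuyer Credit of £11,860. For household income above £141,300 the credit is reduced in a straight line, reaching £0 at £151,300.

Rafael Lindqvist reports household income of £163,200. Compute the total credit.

£4,575

Adoption Credit: £163,200 is below the £168,400 cutoff, so the full £4,575 applies.
Caregiver Credit: income exceeds £115,800 by £47,400 → 48 increments × £250 = £12,000 ≥ base, so the credit is £0.
First-Time Homebuyer Credit: £163,200 is at or above £151,300, so the credit is £0.
Total: £4,575 + £0 + £0 = £4,575.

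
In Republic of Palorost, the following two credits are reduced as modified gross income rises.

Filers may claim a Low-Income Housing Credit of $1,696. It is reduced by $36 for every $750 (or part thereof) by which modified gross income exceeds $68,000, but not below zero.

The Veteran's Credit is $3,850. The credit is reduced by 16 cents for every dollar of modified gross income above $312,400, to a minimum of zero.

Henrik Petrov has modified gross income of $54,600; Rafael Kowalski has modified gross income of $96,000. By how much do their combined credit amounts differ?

Henrik ($54,600): Low-Income Housing Credit: $54,600 is at or below the $68,000 threshold, so the full $1,696 applies. Veteran's Credit: $54,600 is at or below the $312,400 threshold, so the full $3,850 applies. total $1,696 + $3,850 = $5,546
Rafael ($96,000): Low-Income Housing Credit: income exceeds $68,000 by $28,000, which is 38 full-or-partial $750 increments; reduction = 38 × $36 = $1,368, leaving $328. Veteran's Credit: $96,000 is at or below the $312,400 threshold, so the full $3,850 applies. total $328 + $3,850 = $4,178
Difference: |$5,546 − $4,178| = $1,368.

$1,368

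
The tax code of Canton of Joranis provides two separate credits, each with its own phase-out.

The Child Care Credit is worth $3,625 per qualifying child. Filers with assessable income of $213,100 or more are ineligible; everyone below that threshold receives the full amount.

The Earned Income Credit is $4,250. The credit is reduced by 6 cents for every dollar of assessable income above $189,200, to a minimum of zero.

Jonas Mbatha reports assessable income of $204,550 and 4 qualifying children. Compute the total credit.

Child Care Credit: base = 4 × $3,625 = $14,500. $204,550 is below the $213,100 cutoff, so the full $14,500 applies.
Earned Income Credit: 6% of the $15,350 excess over $189,200 is $921; credit = $4,250 − $921 = $3,329.
Total: $14,500 + $3,329 = $17,829.

$17,829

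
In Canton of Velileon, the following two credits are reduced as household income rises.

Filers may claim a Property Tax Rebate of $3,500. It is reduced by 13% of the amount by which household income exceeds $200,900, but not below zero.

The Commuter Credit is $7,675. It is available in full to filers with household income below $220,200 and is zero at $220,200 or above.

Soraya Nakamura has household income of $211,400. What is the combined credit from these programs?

Property Tax Rebate: 13% of the $10,500 excess over $200,900 is $1,365; credit = $3,500 − $1,365 = $2,135.
Commuter Credit: $211,400 is below the $220,200 cutoff, so the full $7,675 applies.
Total: $2,135 + $7,675 = $9,810.

$9,810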